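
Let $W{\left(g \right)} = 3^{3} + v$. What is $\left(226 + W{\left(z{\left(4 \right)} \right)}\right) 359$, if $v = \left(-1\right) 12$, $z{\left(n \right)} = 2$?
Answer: $86519$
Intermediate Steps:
$v = -12$
$W{\left(g \right)} = 15$ ($W{\left(g \right)} = 3^{3} - 12 = 27 - 12 = 15$)
$\left(226 + W{\left(z{\left(4 \right)} \right)}\right) 359 = \left(226 + 15\right) 359 = 241 \cdot 359 = 86519$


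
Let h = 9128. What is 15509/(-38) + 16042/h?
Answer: -35239139/86716 ≈ -406.37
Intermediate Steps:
15509/(-38) + 16042/h = 15509/(-38) + 16042/9128 = 15509*(-1/38) + 16042*(1/9128) = -15509/38 + 8021/4564 = -35239139/86716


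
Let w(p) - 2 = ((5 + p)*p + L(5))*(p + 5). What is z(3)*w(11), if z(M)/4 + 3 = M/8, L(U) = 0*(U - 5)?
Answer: -29589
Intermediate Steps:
L(U) = 0 (L(U) = 0*(-5 + U) = 0)
z(M) = -12 + M/2 (z(M) = -12 + 4*(M/8) = -12 + M/2)
w(p) = 2 + p*(5 + p)² (w(p) = 2 + ((5 + p)*p + 0)*(p + 5) = 2 + (p*(5 + p) + 0)*(5 + p) = 2 + (p*(5 + p))*(5 + p) = 2 + p*(5 + p)²)
z(3)*w(11) = (-12 + (½)*3)*(2 + 11³ + 10*11² + 25*11) = (-12 + 3/2)*(2 + 1331 + 10*121 + 275) = -21*(2 + 1331 + 1210 + 275)/2 = -21/2*2818 = -29589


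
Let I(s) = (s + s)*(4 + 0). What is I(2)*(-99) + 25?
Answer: -1559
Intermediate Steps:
I(s) = 8*s (I(s) = (2*s)*4 = 8*s)
I(2)*(-99) + 25 = (8*2)*(-99) + 25 = 16*(-99) + 25 = -1584 + 25 = -1559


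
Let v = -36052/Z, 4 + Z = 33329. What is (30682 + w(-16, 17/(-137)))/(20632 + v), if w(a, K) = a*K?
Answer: 70044251225/47095486338 ≈ 1.4873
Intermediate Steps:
Z = 33325 (Z = -4 + 33329 = 33325)
w(a, K) = K*a
v = -36052/33325 ≈ -1.0818
(30682 + w(-16, 17/(-137)))/(20632 + v) = (30682 + (17/(-137))*(-16))/(20632 - 36052/33325) = (30682 + (17*(-1/137))*(-16))/(687525348/33325) = (30682 - 17/137*(-16))*(33325/687525348) = (30682 + 272/137)*(33325/687525348) = (4203706/137)*(33325/687525348) = 70044251225/47095486338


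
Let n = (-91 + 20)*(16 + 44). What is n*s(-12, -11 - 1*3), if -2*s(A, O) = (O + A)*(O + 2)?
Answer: 664560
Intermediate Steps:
s(A, O) = -(2 + O)*(A + O)/2 (s(A, O) = -(O + A)*(O + 2)/2 = -(A + O)*(2 + O)/2 = -(2 + O)*(A + O)/2)
n = -4260 (n = -71*60 = -4260)
n*s(-12, -11 - 1*3) = -4260*(-1*(-12) - (-11 - 1*3) - (-11 - 1*3)**2/2 - 1/2*(-12)*(-11 - 1*3)) = -4260*(12 - (-11 - 3) - (-11 - 3)**2/2 - 1/2*(-12)*(-11 - 3)) = -4260*(12 - 1*(-14) - 1/2*(-14)**2 - 1/2*(-12)*(-14)) = -4260*(12 + 14 - 1/2*196 - 84) = -4260*(12 + 14 - 98 - 84) = -4260*(-156) = 664560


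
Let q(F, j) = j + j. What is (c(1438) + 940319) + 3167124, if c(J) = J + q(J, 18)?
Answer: 4108917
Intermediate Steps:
q(F, j) = 2*j
c(J) = 36 + J (c(J) = J + 2*18 = J + 36 = 36 + J)
(c(1438) + 940319) + 3167124 = ((36 + 1438) + 940319) + 3167124 = (1474 + 940319) + 3167124 = 941793 + 3167124 = 4108917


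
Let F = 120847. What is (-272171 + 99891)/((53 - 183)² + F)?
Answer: -172280/137747 ≈ -1.2507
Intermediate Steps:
(-272171 + 99891)/((53 - 183)² + F) = (-272171 + 99891)/((53 - 183)² + 120847) = -172280/((-130)² + 120847) = -172280/(16900 + 120847) = -172280/137747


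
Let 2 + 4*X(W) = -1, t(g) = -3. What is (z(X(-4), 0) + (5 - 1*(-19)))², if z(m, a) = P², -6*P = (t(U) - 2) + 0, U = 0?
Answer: 790321/1296 ≈ 609.82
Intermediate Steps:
P = ⅚ (P = -((-3 - 2) + 0)/6 = -(-5 + 0)/6 = -⅙*(-5) = ⅚ ≈ 0.83333)
X(W) = -¾ (X(W) = -½ + (¼)*(-1) = -½ - ¼ = -¾)
z(m, a) = 25/36 (z(m, a) = (⅚)² = 25/36)
(z(X(-4), 0) + (5 - 1*(-19)))² = (25/36 + (5 - 1*(-19)))² = (25/36 + (5 + 19))² = (25/36 + 24)² = (889/36)² = 790321/1296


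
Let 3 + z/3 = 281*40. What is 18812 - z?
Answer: -14899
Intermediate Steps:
z = 33711 (z = -9 + 3*(281*40) = -9 + 3*11240 = -9 + 33720 = 33711)
18812 - z = 18812 - 1*33711 = 18812 - 33711 = -14899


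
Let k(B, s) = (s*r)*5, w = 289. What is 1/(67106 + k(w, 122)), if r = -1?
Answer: 1/66496 ≈ 1.5039e-5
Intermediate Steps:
k(B, s) = -5*s (k(B, s) = (s*(-1))*5 = -s*5 = -5*s)
1/(67106 + k(w, 122)) = 1/(67106 - 5*122) = 1/(67106 - 610) = 1/66496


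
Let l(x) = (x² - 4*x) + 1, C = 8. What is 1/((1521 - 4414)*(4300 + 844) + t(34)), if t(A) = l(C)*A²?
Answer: -1/14843444 ≈ -6.7370e-8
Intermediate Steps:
l(x) = 1 + x² - 4*x
t(A) = 33*A² (t(A) = (1 + 8² - 4*8)*A² = (1 + 64 - 32)*A² = 33*A²)
1/((1521 - 4414)*(4300 + 844) + t(34)) = 1/((1521 - 4414)*(4300 + 844) + 33*34²) = 1/(-2893*5144 + 33*1156) = 1/(-14881592 + 38148) = 1/(-14843444) = -1/14843444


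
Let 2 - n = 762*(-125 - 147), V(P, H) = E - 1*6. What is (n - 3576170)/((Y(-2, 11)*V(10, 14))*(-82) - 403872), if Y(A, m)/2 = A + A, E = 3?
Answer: 140371/16910 ≈ 8.3011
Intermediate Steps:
Y(A, m) = 4*A (Y(A, m) = 2*(A + A) = 2*(2*A) = 4*A)
V(P, H) = -3 (V(P, H) = 3 - 1*6 = 3 - 6 = -3)
n = 207266 (n = 2 - 762*(-125 - 147) = 2 - 762*(-272) = 2 - 1*(-207264) = 2 + 207264 = 207266)
(n - 3576170)/((Y(-2, 11)*V(10, 14))*(-82) - 403872) = (207266 - 3576170)/(((4*(-2))*(-3))*(-82) - 403872) = -3368904/(-8*(-3)*(-82) - 403872) = -3368904/(24*(-82) - 403872) = -3368904/(-1968 - 403872) = -3368904/(-405840) = -3368904*(-1/405840) = 140371/16910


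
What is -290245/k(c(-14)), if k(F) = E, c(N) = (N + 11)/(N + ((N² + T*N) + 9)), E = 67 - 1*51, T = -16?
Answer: -290245/16 ≈ -18140.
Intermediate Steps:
E = 16 (E = 67 - 51 = 16)
c(N) = (11 + N)/(9 + N² - 15*N) (c(N) = (N + 11)/(N + ((N² - 16*N) + 9)) = (11 + N)/(N + (9 + N² - 16*N)) = (11 + N)/(9 + N² - 15*N))
k(F) = 16
-290245/k(c(-14)) = -290245/16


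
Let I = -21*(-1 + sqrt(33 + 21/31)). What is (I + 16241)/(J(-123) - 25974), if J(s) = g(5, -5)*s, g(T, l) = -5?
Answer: -16262/25359 + 42*sqrt(899)/262043 ≈ -0.63647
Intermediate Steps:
J(s) = -5*s
I = 21 - 126*sqrt(899)/31 (I = -21*(-1 + sqrt(33 + 21*(1/31))) = -21*(-1 + sqrt(33 + 21/31)) = -21*(-1 + sqrt(1044/31)) = -21*(-1 + 6*sqrt(899)/31) = 21 - 126*sqrt(899)/31 ≈ -100.87)
(I + 16241)/(J(-123) - 25974) = ((21 - 126*sqrt(899)/31) + 16241)/(-5*(-123) - 25974) = (16262 - 126*sqrt(899)/31)/(615 - 25974) = (16262 - 126*sqrt(899)/31)/(-25359) = (16262 - 126*sqrt(899)/31)*(-1/25359) = -16262/25359 + 42*sqrt(899)/262043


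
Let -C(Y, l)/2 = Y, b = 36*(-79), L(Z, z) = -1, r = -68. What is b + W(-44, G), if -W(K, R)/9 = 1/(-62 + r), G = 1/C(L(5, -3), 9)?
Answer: -369711/130 ≈ -2843.9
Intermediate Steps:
b = -2844
C(Y, l) = -2*Y
G = 1/2 (G = 1/(-2*(-1)) = 1/2 ≈ 0.50000)
W(K, R) = 9/130 (W(K, R) = -9/(-62 - 68) = -9/(-130) = -9*(-1/130) = 9/130)
b + W(-44, G) = -2844 + 9/130 = -369711/130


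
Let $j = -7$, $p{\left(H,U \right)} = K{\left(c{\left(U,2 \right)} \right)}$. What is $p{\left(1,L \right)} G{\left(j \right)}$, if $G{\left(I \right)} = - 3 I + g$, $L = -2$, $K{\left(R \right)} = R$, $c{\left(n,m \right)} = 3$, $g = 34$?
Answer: $165$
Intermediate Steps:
$p{\left(H,U \right)} = 3$
$G{\left(I \right)} = 34 - 3 I$ ($G{\left(I \right)} = - 3 I + 34 = 34 - 3 I$)
$p{\left(1,L \right)} G{\left(j \right)} = 3 \left(34 - -21\right) = 3 \left(34 + 21\right) = 3 \cdot 55 = 165$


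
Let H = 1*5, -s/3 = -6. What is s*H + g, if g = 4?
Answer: 94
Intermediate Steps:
s = 18 (s = -3*(-6) = 18)
H = 5
s*H + g = 18*5 + 4 = 90 + 4 = 94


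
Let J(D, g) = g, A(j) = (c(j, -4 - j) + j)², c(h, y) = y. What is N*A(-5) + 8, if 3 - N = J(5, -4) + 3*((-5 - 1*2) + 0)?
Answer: 456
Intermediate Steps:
A(j) = 16 (A(j) = ((-4 - j) + j)² = (-4)² = 16)
N = 28 (N = 3 - (-4 + 3*((-5 - 1*2) + 0)) = 3 - (-4 + 3*((-5 - 2) + 0)) = 3 - (-4 + 3*(-7 + 0)) = 3 - (-4 + 3*(-7)) = 3 - (-4 - 21) = 3 - 1*(-25) = 3 + 25 = 28)
N*A(-5) + 8 = 28*16 + 8 = 448 + 8 = 456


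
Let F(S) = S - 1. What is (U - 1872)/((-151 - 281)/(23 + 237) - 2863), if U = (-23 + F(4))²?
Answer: 95680/186203 ≈ 0.51385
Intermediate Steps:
F(S) = -1 + S
U = 400 (U = (-23 + (-1 + 4))² = (-23 + 3)² = (-20)² = 400)
(U - 1872)/((-151 - 281)/(23 + 237) - 2863) = (400 - 1872)/((-151 - 281)/(23 + 237) - 2863) = -1472/(-432/260 - 2863) = -1472/(-432*1/260 - 2863) = -1472/(-108/65 - 2863) = -1472/(-186203/65) = -1472*(-65/186203) = 95680/186203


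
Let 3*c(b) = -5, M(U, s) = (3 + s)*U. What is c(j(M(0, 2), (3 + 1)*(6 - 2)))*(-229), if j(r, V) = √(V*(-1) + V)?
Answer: 1145/3 ≈ 381.67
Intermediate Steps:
M(U, s) = U*(3 + s)
j(r, V) = 0 (j(r, V) = √(-V + V) = √0 = 0)
c(b) = -5/3 (c(b) = (⅓)*(-5) = -5/3)
c(j(M(0, 2), (3 + 1)*(6 - 2)))*(-229) = -5/3*(-229) = 1145/3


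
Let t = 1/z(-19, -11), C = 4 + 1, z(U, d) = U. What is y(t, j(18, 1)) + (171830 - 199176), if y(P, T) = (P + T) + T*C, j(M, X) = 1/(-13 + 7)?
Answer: -519594/19 ≈ -27347.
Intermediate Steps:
C = 5
j(M, X) = -⅙ (j(M, X) = 1/(-6) = -⅙)
t = -1/19 (t = 1/(-19) = -1/19 ≈ -0.052632)
y(P, T) = P + 6*T (y(P, T) = (P + T) + T*5 = (P + T) + 5*T = P + 6*T)
y(t, j(18, 1)) + (171830 - 199176) = (-1/19 + 6*(-⅙)) + (171830 - 199176) = (-1/19 - 1) - 27346 = -20/19 - 27346 = -519594/19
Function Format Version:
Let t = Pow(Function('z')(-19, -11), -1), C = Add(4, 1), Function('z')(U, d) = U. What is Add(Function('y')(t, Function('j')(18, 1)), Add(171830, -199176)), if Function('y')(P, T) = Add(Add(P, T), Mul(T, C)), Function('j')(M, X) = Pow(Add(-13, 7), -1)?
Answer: Rational(-519594, 19) ≈ -27347.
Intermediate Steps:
C = 5
Function('j')(M, X) = Rational(-1, 6) (Function('j')(M, X) = Pow(-6, -1) = Rational(-1, 6))
t = Rational(-1, 19) (t = Pow(-19, -1) = Rational(-1, 19) ≈ -0.052632)
Function('y')(P, T) = Add(P, Mul(6, T)) (Function('y')(P, T) = Add(Add(P, T), Mul(T, 5)) = Add(Add(P, T), Mul(5, T)) = Add(P, Mul(6, T)))
Add(Function('y')(t, Function('j')(18, 1)), Add(171830, -199176)) = Add(Add(Rational(-1, 19), Mul(6, Rational(-1, 6))), Add(171830, -199176)) = Add(Add(Rational(-1, 19), -1), -27346) = Add(Rational(-20, 19), -27346) = Rational(-519594, 19)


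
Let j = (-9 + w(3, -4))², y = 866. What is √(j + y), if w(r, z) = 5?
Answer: 21*√2 ≈ 29.698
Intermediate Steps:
j = 16 (j = (-9 + 5)² = (-4)² = 16)
√(j + y) = √(16 + 866) = √882 = 21*√2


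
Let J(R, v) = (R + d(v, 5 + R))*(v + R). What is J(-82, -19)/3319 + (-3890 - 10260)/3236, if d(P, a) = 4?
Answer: -10735321/5370142 ≈ -1.9991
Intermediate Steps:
J(R, v) = (4 + R)*(R + v) (J(R, v) = (R + 4)*(v + R) = (4 + R)*(R + v))
J(-82, -19)/3319 + (-3890 - 10260)/3236 = ((-82)² + 4*(-82) + 4*(-19) - 82*(-19))/3319 + (-3890 - 10260)/3236 = (6724 - 328 - 76 + 1558)*(1/3319) - 14150*1/3236 = 7878*(1/3319) - 7075/1618 = 7878/3319 - 7075/1618 = -10735321/5370142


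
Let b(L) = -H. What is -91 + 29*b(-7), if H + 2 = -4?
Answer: 83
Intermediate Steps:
H = -6 (H = -2 - 4 = -6)
b(L) = 6 (b(L) = -1*(-6) = 6)
-91 + 29*b(-7) = -91 + 29*6 = -91 + 174 = 83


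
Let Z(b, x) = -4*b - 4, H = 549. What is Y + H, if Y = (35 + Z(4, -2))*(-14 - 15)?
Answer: 114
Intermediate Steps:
Z(b, x) = -4 - 4*b
Y = -435 (Y = (35 + (-4 - 4*4))*(-14 - 15) = (35 + (-4 - 16))*(-29) = (35 - 20)*(-29) = 15*(-29) = -435)
Y + H = -435 + 549 = 114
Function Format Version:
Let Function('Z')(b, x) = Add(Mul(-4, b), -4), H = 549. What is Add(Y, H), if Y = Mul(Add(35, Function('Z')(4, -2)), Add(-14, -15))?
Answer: 114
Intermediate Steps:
Function('Z')(b, x) = Add(-4, Mul(-4, b))
Y = -435 (Y = Mul(Add(35, Add(-4, Mul(-4, 4))), Add(-14, -15)) = Mul(Add(35, Add(-4, -16)), -29) = Mul(Add(35, -20), -29) = Mul(15, -29) = -435)
Add(Y, H) = Add(-435, 549) = 114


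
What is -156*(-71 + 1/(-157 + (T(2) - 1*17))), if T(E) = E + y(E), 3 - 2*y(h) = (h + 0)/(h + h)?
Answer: 7565532/683 ≈ 11077.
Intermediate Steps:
y(h) = 5/4 (y(h) = 3/2 - (h + 0)/(2*(h + h)) = 3/2 - h/(2*(2*h)) = 3/2 - h*1/(2*h)/2 = 3/2 - ½*½ = 3/2 - ¼ = 5/4)
T(E) = 5/4 + E (T(E) = E + 5/4 = 5/4 + E)
-156*(-71 + 1/(-157 + (T(2) - 1*17))) = -156*(-71 + 1/(-157 + ((5/4 + 2) - 1*17))) = -156*(-71 + 1/(-157 + (13/4 - 17))) = -156*(-71 + 1/(-157 - 55/4)) = -156*(-71 + 1/(-683/4)) = -156*(-71 - 4/683) = -156*(-48497/683) = 7565532/683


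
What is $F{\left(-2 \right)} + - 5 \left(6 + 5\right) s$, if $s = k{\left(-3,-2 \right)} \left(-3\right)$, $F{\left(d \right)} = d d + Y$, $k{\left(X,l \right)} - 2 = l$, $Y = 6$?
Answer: $10$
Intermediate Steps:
$k{\left(X,l \right)} = 2 + l$
$F{\left(d \right)} = 6 + d^{2}$ ($F{\left(d \right)} = d d + 6 = d^{2} + 6 = 6 + d^{2}$)
$s = 0$ ($s = \left(2 - 2\right) \left(-3\right) = 0 \left(-3\right) = 0$)
$F{\left(-2 \right)} + - 5 \left(6 + 5\right) s = \left(6 + \left(-2\right)^{2}\right) + - 5 \left(6 + 5\right) 0 = \left(6 + 4\right) + \left(-5\right) 11 \cdot 0 = 10 - 0 = 10 + 0 = 10$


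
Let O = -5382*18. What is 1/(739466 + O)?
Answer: 1/642590 ≈ 1.5562e-6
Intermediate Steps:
O = -96876
1/(739466 + O) = 1/(739466 - 96876) = 1/642590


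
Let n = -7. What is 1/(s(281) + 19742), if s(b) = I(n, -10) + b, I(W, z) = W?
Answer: 1/20016 ≈ 4.9960e-5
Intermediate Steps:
s(b) = -7 + b
1/(s(281) + 19742) = 1/((-7 + 281) + 19742) = 1/(274 + 19742) = 1/20016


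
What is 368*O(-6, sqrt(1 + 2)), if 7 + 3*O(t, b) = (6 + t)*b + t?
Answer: -4784/3 ≈ -1594.7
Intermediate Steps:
O(t, b) = -7/3 + t/3 + b*(6 + t)/3 (O(t, b) = -7/3 + ((6 + t)*b + t)/3 = -7/3 + (b*(6 + t) + t)/3 = -7/3 + (t + b*(6 + t))/3 = -7/3 + (t/3 + b*(6 + t)/3) = -7/3 + t/3 + b*(6 + t)/3)
368*O(-6, sqrt(1 + 2)) = 368*(-7/3 + 2*sqrt(1 + 2) + (1/3)*(-6) + (1/3)*sqrt(1 + 2)*(-6)) = 368*(-7/3 + 2*sqrt(3) - 2 + (1/3)*sqrt(3)*(-6)) = 368*(-7/3 + 2*sqrt(3) - 2 - 2*sqrt(3)) = 368*(-13/3) = -4784/3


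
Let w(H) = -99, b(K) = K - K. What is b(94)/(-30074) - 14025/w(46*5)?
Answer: 425/3 ≈ 141.67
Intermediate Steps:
b(K) = 0
b(94)/(-30074) - 14025/w(46*5) = 0/(-30074) - 14025/(-99) = 0*(-1/30074) - 14025*(-1/99) = 0 + 425/3 = 425/3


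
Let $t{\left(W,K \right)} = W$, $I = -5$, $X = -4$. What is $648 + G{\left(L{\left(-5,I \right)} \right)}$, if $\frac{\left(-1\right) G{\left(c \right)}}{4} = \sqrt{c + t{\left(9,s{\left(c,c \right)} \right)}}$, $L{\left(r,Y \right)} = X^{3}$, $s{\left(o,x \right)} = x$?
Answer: $648 - 4 i \sqrt{55} \approx 648.0 - 29.665 i$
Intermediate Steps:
$L{\left(r,Y \right)} = -64$ ($L{\left(r,Y \right)} = \left(-4\right)^{3} = -64$)
$G{\left(c \right)} = - 4 \sqrt{9 + c}$ ($G{\left(c \right)} = - 4 \sqrt{c + 9} = - 4 \sqrt{9 + c}$)
$648 + G{\left(L{\left(-5,I \right)} \right)} = 648 - 4 \sqrt{9 - 64} = 648 - 4 \sqrt{-55} = 648 - 4 i \sqrt{55}$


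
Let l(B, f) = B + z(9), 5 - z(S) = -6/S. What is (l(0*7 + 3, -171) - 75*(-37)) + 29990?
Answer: 98321/3 ≈ 32774.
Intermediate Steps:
z(S) = 5 + 6/S (z(S) = 5 - (-6)/S = 5 + 6/S)
l(B, f) = 17/3 + B (l(B, f) = B + (5 + 6/9) = B + (5 + 6*(⅑)) = B + (5 + ⅔) = B + 17/3 = 17/3 + B)
(l(0*7 + 3, -171) - 75*(-37)) + 29990 = ((17/3 + (0*7 + 3)) - 75*(-37)) + 29990 = ((17/3 + (0 + 3)) + 2775) + 29990 = ((17/3 + 3) + 2775) + 29990 = (26/3 + 2775) + 29990 = 8351/3 + 29990 = 98321/3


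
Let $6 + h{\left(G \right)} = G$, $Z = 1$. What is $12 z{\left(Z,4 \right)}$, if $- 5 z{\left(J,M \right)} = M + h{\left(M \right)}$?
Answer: $- \frac{24}{5} \approx -4.8$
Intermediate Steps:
$h{\left(G \right)} = -6 + G$
$z{\left(J,M \right)} = \frac{6}{5} - \frac{2 M}{5}$ ($z{\left(J,M \right)} = - \frac{M + \left(-6 + M\right)}{5} = - \frac{-6 + 2 M}{5} = \frac{6}{5} - \frac{2 M}{5}$)
$12 z{\left(Z,4 \right)} = 12 \left(\frac{6}{5} - \frac{8}{5}\right) = 12 \left(- \frac{2}{5}\right) = - \frac{24}{5}$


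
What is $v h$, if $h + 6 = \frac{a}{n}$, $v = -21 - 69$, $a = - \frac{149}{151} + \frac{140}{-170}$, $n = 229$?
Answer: $\frac{317853450}{587843} \approx 540.71$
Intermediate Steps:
$a = - \frac{4647}{2567}$ ($a = \left(-149\right) \frac{1}{151} + 140 \left(- \frac{1}{170}\right) = - \frac{149}{151} - \frac{14}{17} = - \frac{4647}{2567} \approx -1.8103$)
$v = -90$ ($v = -21 - 69 = -90$)
$h = - \frac{3531705}{587843}$ ($h = -6 - \frac{4647}{2567 \cdot 229} = -6 - \frac{4647}{587843} = - \frac{3531705}{587843} \approx -6.0079$)
$v h = \left(-90\right) \left(- \frac{3531705}{587843}\right) = \frac{317853450}{587843}$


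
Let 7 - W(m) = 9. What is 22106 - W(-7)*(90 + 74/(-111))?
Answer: 66854/3 ≈ 22285.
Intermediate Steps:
W(m) = -2 (W(m) = 7 - 1*9 = 7 - 9 = -2)
22106 - W(-7)*(90 + 74/(-111)) = 22106 - (-2)*(90 + 74/(-111)) = 22106 - (-2)*(90 + 74*(-1/111)) = 22106 - (-2)*(90 - ⅔) = 22106 - (-2)*268/3 = 22106 - 1*(-536/3) = 22106 + 536/3 = 66854/3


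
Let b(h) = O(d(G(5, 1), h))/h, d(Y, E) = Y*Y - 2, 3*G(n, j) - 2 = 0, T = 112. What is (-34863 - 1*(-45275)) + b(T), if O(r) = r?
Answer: 749663/72 ≈ 10412.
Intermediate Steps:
G(n, j) = 2/3 (G(n, j) = 2/3 + (1/3)*0 = 2/3 + 0 = 2/3)
d(Y, E) = -2 + Y**2 (d(Y, E) = Y**2 - 2 = -2 + Y**2)
b(h) = -14/(9*h) (b(h) = (-2 + (2/3)**2)/h = (-2 + 4/9)/h = -14/(9*h))
(-34863 - 1*(-45275)) + b(T) = (-34863 - 1*(-45275)) - 14/9/112 = (-34863 + 45275) - 14/9*1/112 = 10412 - 1/72 = 749663/72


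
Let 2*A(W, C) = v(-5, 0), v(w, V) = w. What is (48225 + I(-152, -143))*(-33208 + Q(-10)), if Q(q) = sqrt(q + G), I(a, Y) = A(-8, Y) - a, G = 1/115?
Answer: -1606420396 + 96749*I*sqrt(132135)/230 ≈ -1.6064e+9 + 1.5291e+5*I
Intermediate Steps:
G = 1/115 ≈ 0.0086956
A(W, C) = -5/2 (A(W, C) = (1/2)*(-5) = -5/2)
I(a, Y) = -5/2 - a
Q(q) = sqrt(1/115 + q) (Q(q) = sqrt(q + 1/115) = sqrt(1/115 + q))
(48225 + I(-152, -143))*(-33208 + Q(-10)) = (48225 + (-5/2 - 1*(-152)))*(-33208 + sqrt(115 + 13225*(-10))/115) = (48225 + (-5/2 + 152))*(-33208 + sqrt(115 - 132250)/115) = (48225 + 299/2)*(-33208 + sqrt(-132135)/115) = 96749*(-33208 + (I*sqrt(132135))/115)/2 = 96749*(-33208 + I*sqrt(132135)/115)/2 = -1606420396 + 96749*I*sqrt(132135)/230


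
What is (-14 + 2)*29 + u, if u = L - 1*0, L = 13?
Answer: -335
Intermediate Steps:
u = 13 (u = 13 - 1*0 = 13 + 0 = 13)
(-14 + 2)*29 + u = (-14 + 2)*29 + 13 = -12*29 + 13 = -348 + 13 = -335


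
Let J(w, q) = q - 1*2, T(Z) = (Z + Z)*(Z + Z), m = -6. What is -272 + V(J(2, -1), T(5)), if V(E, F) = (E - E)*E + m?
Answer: -278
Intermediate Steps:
T(Z) = 4*Z² (T(Z) = (2*Z)*(2*Z) = 4*Z²)
J(w, q) = -2 + q (J(w, q) = q - 2 = -2 + q)
V(E, F) = -6 (V(E, F) = (E - E)*E - 6 = 0*E - 6 = 0 - 6 = -6)
-272 + V(J(2, -1), T(5)) = -272 - 6 = -278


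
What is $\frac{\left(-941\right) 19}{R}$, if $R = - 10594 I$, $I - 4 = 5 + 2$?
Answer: $\frac{17879}{116534} \approx 0.15342$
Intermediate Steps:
$I = 11$ ($I = 4 + \left(5 + 2\right) = 4 + 7 = 11$)
$R = -116534$ ($R = \left(-10594\right) 11 = -116534$)
$\frac{\left(-941\right) 19}{R} = \frac{\left(-941\right) 19}{-116534} = \left(-17879\right) \left(- \frac{1}{116534}\right) = \frac{17879}{116534}$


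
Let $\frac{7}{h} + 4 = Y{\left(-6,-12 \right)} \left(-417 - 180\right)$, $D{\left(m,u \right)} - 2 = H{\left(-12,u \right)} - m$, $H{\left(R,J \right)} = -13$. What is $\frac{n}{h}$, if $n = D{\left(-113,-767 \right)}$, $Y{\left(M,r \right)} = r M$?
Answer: $- \frac{4384776}{7} \approx -6.264 \cdot 10^{5}$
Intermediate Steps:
$D{\left(m,u \right)} = -11 - m$ ($D{\left(m,u \right)} = 2 - \left(13 + m\right) = -11 - m$)
$Y{\left(M,r \right)} = M r$
$n = 102$ ($n = -11 - -113 = -11 + 113 = 102$)
$h = - \frac{7}{42988}$ ($h = \frac{7}{-4 + \left(-6\right) \left(-12\right) \left(-417 - 180\right)} = \frac{7}{-4 + 72 \left(-597\right)} = \frac{7}{-4 - 42984} = \frac{7}{-42988} = 7 \left(- \frac{1}{42988}\right) = - \frac{7}{42988} \approx -0.00016284$)
$\frac{n}{h} = \frac{102}{- \frac{7}{42988}} = 102 \left(- \frac{42988}{7}\right) = - \frac{4384776}{7}$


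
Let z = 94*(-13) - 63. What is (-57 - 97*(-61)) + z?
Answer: 4575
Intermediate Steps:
z = -1285 (z = -1222 - 63 = -1285)
(-57 - 97*(-61)) + z = (-57 - 97*(-61)) - 1285 = (-57 + 5917) - 1285 = 5860 - 1285 = 4575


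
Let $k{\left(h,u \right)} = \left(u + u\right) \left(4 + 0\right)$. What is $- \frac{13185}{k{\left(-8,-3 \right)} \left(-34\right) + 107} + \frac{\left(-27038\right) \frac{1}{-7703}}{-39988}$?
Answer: $- \frac{12015882803}{841152194} \approx -14.285$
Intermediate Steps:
$k{\left(h,u \right)} = 8 u$ ($k{\left(h,u \right)} = 2 u 4 = 8 u$)
$- \frac{13185}{k{\left(-8,-3 \right)} \left(-34\right) + 107} + \frac{\left(-27038\right) \frac{1}{-7703}}{-39988} = - \frac{13185}{8 \left(-3\right) \left(-34\right) + 107} + \frac{\left(-27038\right) \frac{1}{-7703}}{-39988} = - \frac{13185}{\left(-24\right) \left(-34\right) + 107} + \left(-27038\right) \left(- \frac{1}{7703}\right) \left(- \frac{1}{39988}\right) = - \frac{13185}{816 + 107} + \frac{27038}{7703} \left(- \frac{1}{39988}\right) = - \frac{13185}{923} - \frac{13519}{154013782} = - \frac{12015882803}{841152194}$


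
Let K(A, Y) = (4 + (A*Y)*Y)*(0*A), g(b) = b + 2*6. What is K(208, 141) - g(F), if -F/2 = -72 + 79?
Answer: 2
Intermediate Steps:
F = -14 (F = -2*(-72 + 79) = -2*7 = -14)
g(b) = 12 + b (g(b) = b + 12 = 12 + b)
K(A, Y) = 0 (K(A, Y) = (4 + A*Y²)*0 = 0)
K(208, 141) - g(F) = 0 - (12 - 14) = 0 - 1*(-2) = 0 + 2 = 2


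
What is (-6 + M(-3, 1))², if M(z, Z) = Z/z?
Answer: 361/9 ≈ 40.111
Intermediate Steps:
(-6 + M(-3, 1))² = (-6 + 1/(-3))² = (-6 + 1*(-⅓))² = (-6 - ⅓)² = (-19/3)² = 361/9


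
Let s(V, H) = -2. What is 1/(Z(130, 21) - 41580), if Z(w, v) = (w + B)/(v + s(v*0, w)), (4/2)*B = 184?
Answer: -19/789798 ≈ -2.4057e-5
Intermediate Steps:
B = 92 (B = (1/2)*184 = 92)
Z(w, v) = (92 + w)/(-2 + v) (Z(w, v) = (w + 92)/(v - 2) = (92 + w)/(-2 + v))
1/(Z(130, 21) - 41580) = 1/((92 + 130)/(-2 + 21) - 41580) = 1/(222/19 - 41580) = 1/(-789798/19) = -19/789798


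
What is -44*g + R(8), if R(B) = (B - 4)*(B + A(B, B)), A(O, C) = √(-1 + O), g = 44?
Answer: -1904 + 4*√7 ≈ -1893.4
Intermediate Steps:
R(B) = (-4 + B)*(B + √(-1 + B)) (R(B) = (B - 4)*(B + √(-1 + B)) = (-4 + B)*(B + √(-1 + B)))
-44*g + R(8) = -44*44 + (8² - 4*8 - 4*√(-1 + 8) + 8*√(-1 + 8)) = -1936 + (64 - 32 - 4*√7 + 8*√7) = -1936 + (32 + 4*√7) = -1904 + 4*√7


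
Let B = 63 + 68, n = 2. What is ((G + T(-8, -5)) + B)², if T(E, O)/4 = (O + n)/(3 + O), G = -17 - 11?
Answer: 11881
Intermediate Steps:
G = -28
T(E, O) = 4*(2 + O)/(3 + O) (T(E, O) = 4*((O + 2)/(3 + O)) = 4*((2 + O)/(3 + O)) = 4*(2 + O)/(3 + O))
B = 131
((G + T(-8, -5)) + B)² = ((-28 + 4*(2 - 5)/(3 - 5)) + 131)² = ((-28 + 4*(-3)/(-2)) + 131)² = ((-28 + 4*(-½)*(-3)) + 131)² = ((-28 + 6) + 131)² = (-22 + 131)² = 109² = 11881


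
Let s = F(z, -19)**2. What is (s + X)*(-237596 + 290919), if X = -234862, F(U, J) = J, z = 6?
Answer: -12504296823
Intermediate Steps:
s = 361 (s = (-19)**2 = 361)
(s + X)*(-237596 + 290919) = (361 - 234862)*(-237596 + 290919) = -234501*53323 = -12504296823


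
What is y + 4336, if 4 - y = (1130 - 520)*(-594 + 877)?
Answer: -168290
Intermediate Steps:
y = -172626 (y = 4 - (1130 - 520)*(-594 + 877) = 4 - 610*283 = 4 - 1*172630 = 4 - 172630 = -172626)
y + 4336 = -172626 + 4336 = -168290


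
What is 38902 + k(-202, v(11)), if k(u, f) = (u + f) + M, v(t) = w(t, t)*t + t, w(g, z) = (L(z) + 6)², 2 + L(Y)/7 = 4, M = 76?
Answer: 43187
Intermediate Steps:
L(Y) = 14 (L(Y) = -14 + 7*4 = -14 + 28 = 14)
w(g, z) = 400 (w(g, z) = (14 + 6)² = 20² = 400)
v(t) = 401*t (v(t) = 400*t + t = 401*t)
k(u, f) = 76 + f + u (k(u, f) = (u + f) + 76 = (f + u) + 76 = 76 + f + u)
38902 + k(-202, v(11)) = 38902 + (76 + 401*11 - 202) = 38902 + (76 + 4411 - 202) = 38902 + 4285 = 43187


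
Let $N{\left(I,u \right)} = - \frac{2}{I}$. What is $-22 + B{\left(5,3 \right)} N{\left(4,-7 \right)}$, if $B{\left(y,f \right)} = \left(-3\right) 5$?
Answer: $- \frac{29}{2} \approx -14.5$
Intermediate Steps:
$B{\left(y,f \right)} = -15$
$-22 + B{\left(5,3 \right)} N{\left(4,-7 \right)} = -22 - 15 \left(- \frac{2}{4}\right) = -22 - 15 \left(\left(-2\right) \frac{1}{4}\right) = -22 - - \frac{15}{2} = -22 + \frac{15}{2} = - \frac{29}{2}$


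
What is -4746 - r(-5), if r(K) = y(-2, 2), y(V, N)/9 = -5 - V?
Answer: -4719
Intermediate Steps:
y(V, N) = -45 - 9*V (y(V, N) = 9*(-5 - V) = -45 - 9*V)
r(K) = -27 (r(K) = -45 - 9*(-2) = -45 + 18 = -27)
-4746 - r(-5) = -4746 - 1*(-27) = -4746 + 27 = -4719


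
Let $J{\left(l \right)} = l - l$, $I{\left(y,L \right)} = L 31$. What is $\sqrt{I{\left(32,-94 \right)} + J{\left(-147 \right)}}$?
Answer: $i \sqrt{2914} \approx 53.982 i$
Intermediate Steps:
$I{\left(y,L \right)} = 31 L$
$J{\left(l \right)} = 0$
$\sqrt{I{\left(32,-94 \right)} + J{\left(-147 \right)}} = \sqrt{31 \left(-94\right) + 0} = \sqrt{-2914 + 0} = \sqrt{-2914} = i \sqrt{2914}$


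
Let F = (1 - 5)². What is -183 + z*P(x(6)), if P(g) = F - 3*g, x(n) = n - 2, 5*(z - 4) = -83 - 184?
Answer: -1903/5 ≈ -380.60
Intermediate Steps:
F = 16 (F = (-4)² = 16)
z = -247/5 (z = 4 + (-83 - 184)/5 = 4 + (⅕)*(-267) = 4 - 267/5 = -247/5 ≈ -49.400)
x(n) = -2 + n
P(g) = 16 - 3*g
-183 + z*P(x(6)) = -183 - 247*(16 - 3*(-2 + 6))/5 = -183 - 247*(16 - 3*4)/5 = -183 - 247*(16 - 12)/5 = -183 - 247/5*4 = -183 - 988/5 = -1903/5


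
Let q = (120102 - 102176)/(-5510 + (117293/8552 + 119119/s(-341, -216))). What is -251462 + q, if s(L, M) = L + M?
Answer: -6839866909511338/27200060127 ≈ -2.5147e+5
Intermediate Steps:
q = -85389855664/27200060127 (q = (120102 - 102176)/(-5510 + (117293/8552 + 119119/(-341 - 216))) = 17926/(-5510 + (117293*(1/8552) + 119119/(-557))) = 17926/(-5510 + (117293/8552 + 119119*(-1/557))) = 17926/(-5510 + (117293/8552 - 119119/557)) = 17926/(-5510 - 953373487/4763464) = 17926/(-27200060127/4763464) = 17926*(-4763464/27200060127) = -85389855664/27200060127 ≈ -3.1393)
-251462 + q = -251462 - 85389855664/27200060127 = -6839866909511338/27200060127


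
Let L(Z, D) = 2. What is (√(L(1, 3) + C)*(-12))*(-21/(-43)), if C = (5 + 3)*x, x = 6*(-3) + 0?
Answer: -252*I*√142/43 ≈ -69.835*I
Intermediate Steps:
x = -18 (x = -18 + 0 = -18)
C = -144 (C = (5 + 3)*(-18) = 8*(-18) = -144)
(√(L(1, 3) + C)*(-12))*(-21/(-43)) = (√(2 - 144)*(-12))*(-21/(-43)) = (√(-142)*(-12))*(-21*(-1/43)) = ((I*√142)*(-12))*(21/43) = -12*I*√142*(21/43) = -252*I*√142/43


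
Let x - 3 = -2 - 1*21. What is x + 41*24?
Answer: 964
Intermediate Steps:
x = -20 (x = 3 + (-2 - 1*21) = 3 + (-2 - 21) = 3 - 23 = -20)
x + 41*24 = -20 + 41*24 = -20 + 984 = 964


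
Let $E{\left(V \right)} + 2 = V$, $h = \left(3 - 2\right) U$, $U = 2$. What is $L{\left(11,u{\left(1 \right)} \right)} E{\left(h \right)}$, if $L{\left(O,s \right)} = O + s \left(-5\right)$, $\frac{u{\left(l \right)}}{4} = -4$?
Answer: $0$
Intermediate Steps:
$u{\left(l \right)} = -16$ ($u{\left(l \right)} = 4 \left(-4\right) = -16$)
$L{\left(O,s \right)} = O - 5 s$
$h = 2$ ($h = \left(3 - 2\right) 2 = 1 \cdot 2 = 2$)
$E{\left(V \right)} = -2 + V$
$L{\left(11,u{\left(1 \right)} \right)} E{\left(h \right)} = \left(11 - -80\right) \left(-2 + 2\right) = \left(11 + 80\right) 0 = 91 \cdot 0 = 0$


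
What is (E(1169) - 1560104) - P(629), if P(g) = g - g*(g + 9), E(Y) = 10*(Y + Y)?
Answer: -1136051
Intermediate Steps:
E(Y) = 20*Y (E(Y) = 10*(2*Y) = 20*Y)
P(g) = g - g*(9 + g)
(E(1169) - 1560104) - P(629) = (20*1169 - 1560104) - (-1)*629*(8 + 629) = (23380 - 1560104) - (-1)*629*637 = -1536724 - 1*(-400673) = -1536724 + 400673 = -1136051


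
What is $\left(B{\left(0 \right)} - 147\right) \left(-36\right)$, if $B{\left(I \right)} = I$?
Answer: $5292$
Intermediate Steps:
$\left(B{\left(0 \right)} - 147\right) \left(-36\right) = \left(0 - 147\right) \left(-36\right) = \left(-147\right) \left(-36\right) = 5292$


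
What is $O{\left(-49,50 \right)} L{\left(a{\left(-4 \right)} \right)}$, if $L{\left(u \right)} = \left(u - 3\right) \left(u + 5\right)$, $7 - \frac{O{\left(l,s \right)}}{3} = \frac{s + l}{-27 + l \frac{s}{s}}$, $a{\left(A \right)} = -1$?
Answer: $- \frac{6396}{19} \approx -336.63$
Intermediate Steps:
$O{\left(l,s \right)} = 21 - \frac{3 \left(l + s\right)}{-27 + l}$ ($O{\left(l,s \right)} = 21 - 3 \frac{s + l}{-27 + l \frac{s}{s}} = 21 - 3 \frac{l + s}{-27 + l 1} = 21 - 3 \frac{l + s}{-27 + l} = 21 - \frac{3 \left(l + s\right)}{-27 + l}$)
$L{\left(u \right)} = \left(-3 + u\right) \left(5 + u\right)$
$O{\left(-49,50 \right)} L{\left(a{\left(-4 \right)} \right)} = \frac{3 \left(-189 - 50 + 6 \left(-49\right)\right)}{-27 - 49} \left(-15 + \left(-1\right)^{2} + 2 \left(-1\right)\right) = \frac{3 \left(-189 - 50 - 294\right)}{-76} \left(-15 + 1 - 2\right) = 3 \left(- \frac{1}{76}\right) \left(-533\right) \left(-16\right) = \frac{1599}{76} \left(-16\right) = - \frac{6396}{19}$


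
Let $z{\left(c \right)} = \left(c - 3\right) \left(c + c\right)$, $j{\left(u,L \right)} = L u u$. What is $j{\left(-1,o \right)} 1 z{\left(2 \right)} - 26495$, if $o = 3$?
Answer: $-26507$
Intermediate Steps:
$j{\left(u,L \right)} = L u^{2}$
$z{\left(c \right)} = 2 c \left(-3 + c\right)$ ($z{\left(c \right)} = \left(-3 + c\right) 2 c = 2 c \left(-3 + c\right)$)
$j{\left(-1,o \right)} 1 z{\left(2 \right)} - 26495 = 3 \left(-1\right)^{2} \cdot 1 \cdot 2 \cdot 2 \left(-3 + 2\right) - 26495 = 3 \cdot 1 \cdot 1 \cdot 2 \cdot 2 \left(-1\right) - 26495 = 3 \cdot 1 \left(-4\right) - 26495 = 3 \left(-4\right) - 26495 = -12 - 26495 = -26507$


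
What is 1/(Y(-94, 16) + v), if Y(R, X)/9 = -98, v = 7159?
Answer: 1/6277 ≈ 0.00015931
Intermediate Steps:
Y(R, X) = -882 (Y(R, X) = 9*(-98) = -882)
1/(Y(-94, 16) + v) = 1/(-882 + 7159) = 1/6277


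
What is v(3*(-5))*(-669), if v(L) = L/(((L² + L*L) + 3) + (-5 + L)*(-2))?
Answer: 10035/493 ≈ 20.355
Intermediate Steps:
v(L) = L/(13 - 2*L + 2*L²) (v(L) = L/(((L² + L²) + 3) + (10 - 2*L)) = L/((2*L² + 3) + (10 - 2*L)) = L/((3 + 2*L²) + (10 - 2*L)) = L/(13 - 2*L + 2*L²))
v(3*(-5))*(-669) = ((3*(-5))/(13 - 6*(-5) + 2*(3*(-5))²))*(-669) = -15/(13 - 2*(-15) + 2*(-15)²)*(-669) = -15/(13 + 30 + 2*225)*(-669) = -15/(13 + 30 + 450)*(-669) = -15/493*(-669) = 10035/493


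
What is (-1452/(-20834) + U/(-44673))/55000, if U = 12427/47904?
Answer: 141229247503/111462701692320000 ≈ 1.2671e-6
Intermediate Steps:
U = 12427/47904 (U = 12427*(1/47904) = 12427/47904 ≈ 0.25941)
(-1452/(-20834) + U/(-44673))/55000 = (-1452/(-20834) + (12427/47904)/(-44673))/55000 = (-1452*(-1/20834) + (12427/47904)*(-1/44673))*(1/55000) = (66/947 - 12427/2140015392)*(1/55000) = (141229247503/2026594576224)*(1/55000) = 141229247503/111462701692320000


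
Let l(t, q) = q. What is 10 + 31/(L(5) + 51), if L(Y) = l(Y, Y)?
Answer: 591/56 ≈ 10.554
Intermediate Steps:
L(Y) = Y
10 + 31/(L(5) + 51) = 10 + 31/(5 + 51) = 10 + 31/56 = 591/56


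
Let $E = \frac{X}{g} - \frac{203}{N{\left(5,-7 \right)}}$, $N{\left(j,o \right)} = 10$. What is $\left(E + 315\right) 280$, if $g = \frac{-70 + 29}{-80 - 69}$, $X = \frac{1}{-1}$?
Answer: $\frac{3341436}{41} \approx 81499.0$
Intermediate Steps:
$X = -1$
$g = \frac{41}{149}$ ($g = - \frac{41}{-149} = \left(-41\right) \left(- \frac{1}{149}\right) = \frac{41}{149} \approx 0.27517$)
$E = - \frac{9813}{410}$ ($E = - \frac{1}{\frac{41}{149}} - \frac{203}{10} = \left(-1\right) \frac{149}{41} - \frac{203}{10} = - \frac{149}{41} - \frac{203}{10} = - \frac{9813}{410} \approx -23.934$)
$\left(E + 315\right) 280 = \left(- \frac{9813}{410} + 315\right) 280 = \frac{119337}{410} \cdot 280 = \frac{3341436}{41}$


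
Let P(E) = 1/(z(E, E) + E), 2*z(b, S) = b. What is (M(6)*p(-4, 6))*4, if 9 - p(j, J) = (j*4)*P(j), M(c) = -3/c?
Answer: -38/3 ≈ -12.667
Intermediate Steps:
z(b, S) = b/2
P(E) = 2/(3*E) (P(E) = 1/(E/2 + E) = 1/(3*E/2) = 2/(3*E))
p(j, J) = 19/3 (p(j, J) = 9 - j*4*2/(3*j) = 9 - 4*j*2/(3*j) = 9 - 1*8/3 = 9 - 8/3 = 19/3)
(M(6)*p(-4, 6))*4 = (-3/6*(19/3))*4 = (-3*1/6*(19/3))*4 = -1/2*19/3*4 = -19/6*4 = -38/3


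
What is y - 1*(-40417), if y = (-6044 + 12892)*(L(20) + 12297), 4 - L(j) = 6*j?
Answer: 83455905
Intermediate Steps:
L(j) = 4 - 6*j
y = 83415488 (y = (-6044 + 12892)*((4 - 6*20) + 12297) = 6848*((4 - 120) + 12297) = 6848*(-116 + 12297) = 6848*12181 = 83415488)
y - 1*(-40417) = 83415488 - 1*(-40417) = 83415488 + 40417 = 83455905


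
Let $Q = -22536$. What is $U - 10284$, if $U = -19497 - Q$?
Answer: $-7245$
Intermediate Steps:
$U = 3039$ ($U = -19497 - -22536 = -19497 + 22536 = 3039$)
$U - 10284 = 3039 - 10284 = -7245$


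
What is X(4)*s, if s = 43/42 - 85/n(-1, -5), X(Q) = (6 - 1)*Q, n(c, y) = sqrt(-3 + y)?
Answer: 430/21 + 425*I*sqrt(2) ≈ 20.476 + 601.04*I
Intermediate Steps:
X(Q) = 5*Q
s = 43/42 + 85*I*sqrt(2)/4 (s = 43/42 - 85/sqrt(-3 - 5) = 43*(1/42) - 85*(-I*sqrt(2)/4) = 43/42 - 85*(-I*sqrt(2)/4) = 43/42 - (-85)*I*sqrt(2)/4 = 43/42 + 85*I*sqrt(2)/4 ≈ 1.0238 + 30.052*I)
X(4)*s = (5*4)*(43/42 + 85*I*sqrt(2)/4) = 20*(43/42 + 85*I*sqrt(2)/4) = 430/21 + 425*I*sqrt(2)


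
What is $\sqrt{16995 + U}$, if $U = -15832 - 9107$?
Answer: $2 i \sqrt{1986} \approx 89.129 i$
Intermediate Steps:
$U = -24939$
$\sqrt{16995 + U} = \sqrt{16995 - 24939} = \sqrt{-7944} = 2 i \sqrt{1986}$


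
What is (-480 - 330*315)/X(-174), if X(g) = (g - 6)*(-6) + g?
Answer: -17405/151 ≈ -115.26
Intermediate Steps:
X(g) = 36 - 5*g (X(g) = (-6 + g)*(-6) + g = (36 - 6*g) + g = 36 - 5*g)
(-480 - 330*315)/X(-174) = (-480 - 330*315)/(36 - 5*(-174)) = (-480 - 103950)/(36 + 870) = -104430/906 = -104430*1/906 = -17405/151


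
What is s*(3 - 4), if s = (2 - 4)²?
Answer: -4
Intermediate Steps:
s = 4 (s = (-2)² = 4)
s*(3 - 4) = 4*(3 - 4) = 4*(-1) = -4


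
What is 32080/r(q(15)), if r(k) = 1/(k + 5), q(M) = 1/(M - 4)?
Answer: 1796480/11 ≈ 1.6332e+5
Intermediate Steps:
q(M) = 1/(-4 + M)
r(k) = 1/(5 + k)
32080/r(q(15)) = 32080/(1/(5 + 1/(-4 + 15))) = 32080/(1/(5 + 1/11)) = 32080/(1/(56/11)) = 32080/(11/56) = 32080*(56/11) = 1796480/11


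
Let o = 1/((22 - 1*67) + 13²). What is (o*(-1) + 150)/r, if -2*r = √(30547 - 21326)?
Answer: -18599*√9221/571702 ≈ -3.1240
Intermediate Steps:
r = -√9221/2 (r = -√(30547 - 21326)/2 = -√9221/2 ≈ -48.013)
o = 1/124 (o = 1/((22 - 67) + 169) = 1/(-45 + 169) = 1/124 ≈ 0.0080645)
(o*(-1) + 150)/r = ((1/124)*(-1) + 150)/((-√9221/2)) = (-1/124 + 150)*(-2*√9221/9221) = 18599*(-2*√9221/9221)/124 = -18599*√9221/571702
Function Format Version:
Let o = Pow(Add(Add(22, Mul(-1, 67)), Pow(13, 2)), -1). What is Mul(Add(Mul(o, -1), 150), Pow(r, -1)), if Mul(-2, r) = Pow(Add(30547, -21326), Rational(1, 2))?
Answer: Mul(Rational(-18599, 571702), Pow(9221, Rational(1, 2))) ≈ -3.1240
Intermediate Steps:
r = Mul(Rational(-1, 2), Pow(9221, Rational(1, 2))) (r = Mul(Rational(-1, 2), Pow(Add(30547, -21326), Rational(1, 2))) = Mul(Rational(-1, 2), Pow(9221, Rational(1, 2))) ≈ -48.013)
o = Rational(1, 124) (o = Pow(Add(Add(22, -67), 169), -1) = Pow(Add(-45, 169), -1) = Pow(124, -1) = Rational(1, 124) ≈ 0.0080645)
Mul(Add(Mul(o, -1), 150), Pow(r, -1)) = Mul(Add(Mul(Rational(1, 124), -1), 150), Pow(Mul(Rational(-1, 2), Pow(9221, Rational(1, 2))), -1)) = Mul(Add(Rational(-1, 124), 150), Mul(Rational(-2, 9221), Pow(9221, Rational(1, 2)))) = Mul(Rational(18599, 124), Mul(Rational(-2, 9221), Pow(9221, Rational(1, 2)))) = Mul(Rational(-18599, 571702), Pow(9221, Rational(1, 2)))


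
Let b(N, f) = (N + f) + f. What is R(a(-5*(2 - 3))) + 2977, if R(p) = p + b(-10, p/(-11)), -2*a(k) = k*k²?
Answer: 64149/22 ≈ 2915.9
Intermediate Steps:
b(N, f) = N + 2*f
a(k) = -k³/2 (a(k) = -k*k²/2 = -k³/2)
R(p) = -10 + 9*p/11 (R(p) = p + (-10 + 2*(p/(-11))) = p + (-10 + 2*(p*(-1/11))) = p + (-10 + 2*(-p/11)) = p + (-10 - 2*p/11) = -10 + 9*p/11)
R(a(-5*(2 - 3))) + 2977 = (-10 + 9*(-(-125*(2 - 3)³)/2)/11) + 2977 = (-10 + 9*(-(-5*(-1))³/2)/11) + 2977 = (-10 + 9*(-½*5³)/11) + 2977 = (-10 + 9*(-½*125)/11) + 2977 = (-10 + (9/11)*(-125/2)) + 2977 = (-10 - 1125/22) + 2977 = -1345/22 + 2977 = 64149/22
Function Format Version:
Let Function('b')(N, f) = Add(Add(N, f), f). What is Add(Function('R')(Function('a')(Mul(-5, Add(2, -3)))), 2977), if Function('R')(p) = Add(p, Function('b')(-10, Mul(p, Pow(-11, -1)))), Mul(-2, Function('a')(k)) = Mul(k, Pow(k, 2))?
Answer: Rational(64149, 22) ≈ 2915.9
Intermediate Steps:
Function('b')(N, f) = Add(N, Mul(2, f))
Function('a')(k) = Mul(Rational(-1, 2), Pow(k, 3)) (Function('a')(k) = Mul(Rational(-1, 2), Mul(k, Pow(k, 2))) = Mul(Rational(-1, 2), Pow(k, 3)))
Function('R')(p) = Add(-10, Mul(Rational(9, 11), p)) (Function('R')(p) = Add(p, Add(-10, Mul(2, Mul(p, Pow(-11, -1))))) = Add(p, Add(-10, Mul(2, Mul(p, Rational(-1, 11))))) = Add(p, Add(-10, Mul(2, Mul(Rational(-1, 11), p)))) = Add(p, Add(-10, Mul(Rational(-2, 11), p))) = Add(-10, Mul(Rational(9, 11), p)))
Add(Function('R')(Function('a')(Mul(-5, Add(2, -3)))), 2977) = Add(Add(-10, Mul(Rational(9, 11), Mul(Rational(-1, 2), Pow(Mul(-5, Add(2, -3)), 3)))), 2977) = Add(Add(-10, Mul(Rational(9, 11), Mul(Rational(-1, 2), Pow(Mul(-5, -1), 3)))), 2977) = Add(Add(-10, Mul(Rational(9, 11), Mul(Rational(-1, 2), Pow(5, 3)))), 2977) = Add(Add(-10, Mul(Rational(9, 11), Mul(Rational(-1, 2), 125))), 2977) = Add(Add(-10, Mul(Rational(9, 11), Rational(-125, 2))), 2977) = Add(Add(-10, Rational(-1125, 22)), 2977) = Add(Rational(-1345, 22), 2977) = Rational(64149, 22)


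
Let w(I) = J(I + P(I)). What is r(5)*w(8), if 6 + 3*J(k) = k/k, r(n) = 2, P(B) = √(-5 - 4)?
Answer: -10/3 ≈ -3.3333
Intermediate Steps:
P(B) = 3*I (P(B) = √(-9) = 3*I)
J(k) = -5/3 (J(k) = -2 + (k/k)/3 = -2 + (⅓)*1 = -2 + ⅓ = -5/3)
w(I) = -5/3
r(5)*w(8) = 2*(-5/3) = -10/3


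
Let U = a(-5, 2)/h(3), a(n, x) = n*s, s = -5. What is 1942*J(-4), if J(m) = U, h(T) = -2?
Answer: -24275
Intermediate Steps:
a(n, x) = -5*n (a(n, x) = n*(-5) = -5*n)
U = -25/2 (U = -5*(-5)/(-2) = 25*(-½) = -25/2 ≈ -12.500)
J(m) = -25/2
1942*J(-4) = 1942*(-25/2) = -24275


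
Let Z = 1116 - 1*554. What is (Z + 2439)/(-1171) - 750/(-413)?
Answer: -361163/483623 ≈ -0.74679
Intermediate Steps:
Z = 562 (Z = 1116 - 554 = 562)
(Z + 2439)/(-1171) - 750/(-413) = (562 + 2439)/(-1171) - 750/(-413) = 3001*(-1/1171) - 750*(-1/413) = -3001/1171 + 750/413 = -361163/483623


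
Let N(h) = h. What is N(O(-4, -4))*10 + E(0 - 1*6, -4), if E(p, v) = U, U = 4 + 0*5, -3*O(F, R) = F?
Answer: 52/3 ≈ 17.333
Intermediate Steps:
O(F, R) = -F/3
U = 4 (U = 4 + 0 = 4)
E(p, v) = 4
N(O(-4, -4))*10 + E(0 - 1*6, -4) = -⅓*(-4)*10 + 4 = (4/3)*10 + 4 = 40/3 + 4 = 52/3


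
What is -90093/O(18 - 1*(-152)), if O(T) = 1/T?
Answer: -15315810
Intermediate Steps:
-90093/O(18 - 1*(-152)) = -90093/(1/(18 - 1*(-152))) = -90093/(1/(18 + 152)) = -90093/(1/170) = -90093/1/170 = -90093*170 = -15315810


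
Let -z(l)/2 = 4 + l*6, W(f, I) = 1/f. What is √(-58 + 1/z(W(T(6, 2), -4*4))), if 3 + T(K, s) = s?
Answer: I*√231/2 ≈ 7.5993*I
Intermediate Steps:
T(K, s) = -3 + s
z(l) = -8 - 12*l (z(l) = -2*(4 + l*6) = -2*(4 + 6*l) = -8 - 12*l)
√(-58 + 1/z(W(T(6, 2), -4*4))) = √(-58 + 1/(-8 - 12/(-3 + 2))) = √(-58 + 1/(-8 - 12/(-1))) = √(-58 + 1/(-8 - 12*(-1))) = √(-58 + 1/(-8 + 12)) = √(-58 + 1/4) = √(-58 + ¼) = √(-231/4) = I*√231/2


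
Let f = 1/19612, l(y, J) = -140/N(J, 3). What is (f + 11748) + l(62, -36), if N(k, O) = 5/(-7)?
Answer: 234245729/19612 ≈ 11944.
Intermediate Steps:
N(k, O) = -5/7 (N(k, O) = 5*(-⅐) = -5/7)
l(y, J) = 196 (l(y, J) = -140/(-5/7) = -140*(-7/5) = 196)
f = 1/19612 ≈ 5.0989e-5
(f + 11748) + l(62, -36) = (1/19612 + 11748) + 196 = 230401777/19612 + 196 = 234245729/19612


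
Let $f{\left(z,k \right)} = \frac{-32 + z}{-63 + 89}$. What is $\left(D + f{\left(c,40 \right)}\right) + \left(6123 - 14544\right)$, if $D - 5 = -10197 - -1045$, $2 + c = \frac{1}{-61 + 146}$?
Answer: $- \frac{38828169}{2210} \approx -17569.0$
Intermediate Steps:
$c = - \frac{169}{85}$ ($c = -2 + \frac{1}{-61 + 146} = -2 + \frac{1}{85} = - \frac{169}{85} \approx -1.9882$)
$f{\left(z,k \right)} = - \frac{16}{13} + \frac{z}{26}$ ($f{\left(z,k \right)} = \frac{-32 + z}{26} = \left(-32 + z\right) \frac{1}{26} = - \frac{16}{13} + \frac{z}{26}$)
$D = -9147$ ($D = 5 - 9152 = -9147$)
$\left(D + f{\left(c,40 \right)}\right) + \left(6123 - 14544\right) = \left(-9147 + \left(- \frac{16}{13} + \frac{1}{26} \left(- \frac{169}{85}\right)\right)\right) + \left(6123 - 14544\right) = \left(-9147 - \frac{2889}{2210}\right) - 8421 = - \frac{20217759}{2210} - 8421 = - \frac{38828169}{2210}$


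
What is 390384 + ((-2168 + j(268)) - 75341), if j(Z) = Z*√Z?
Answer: 312875 + 536*√67 ≈ 3.1726e+5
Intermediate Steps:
j(Z) = Z^(3/2)
390384 + ((-2168 + j(268)) - 75341) = 390384 + ((-2168 + 268^(3/2)) - 75341) = 390384 + ((-2168 + 536*√67) - 75341) = 390384 + (-77509 + 536*√67) = 312875 + 536*√67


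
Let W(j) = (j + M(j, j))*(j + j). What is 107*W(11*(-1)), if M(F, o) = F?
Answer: 51788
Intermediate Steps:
W(j) = 4*j² (W(j) = (j + j)*(j + j) = (2*j)*(2*j) = 4*j²)
107*W(11*(-1)) = 107*(4*(11*(-1))²) = 107*(4*(-11)²) = 107*(4*121) = 107*484 = 51788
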